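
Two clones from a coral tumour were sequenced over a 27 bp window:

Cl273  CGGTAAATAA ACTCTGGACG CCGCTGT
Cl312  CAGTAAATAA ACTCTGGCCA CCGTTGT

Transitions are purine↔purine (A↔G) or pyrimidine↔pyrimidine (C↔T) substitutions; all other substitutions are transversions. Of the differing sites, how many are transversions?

Mismatches occur at site 2 (G↔A, transition), site 18 (A↔C, transversion), site 20 (G↔A, transition), site 24 (C↔T, transition).
Of the 4 differences, 3 transitions and 1 transversion, so the answer is 1.

1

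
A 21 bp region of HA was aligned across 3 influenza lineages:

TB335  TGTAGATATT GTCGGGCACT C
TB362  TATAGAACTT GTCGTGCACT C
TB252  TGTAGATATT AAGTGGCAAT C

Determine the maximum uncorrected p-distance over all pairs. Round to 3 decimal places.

0.429

Pairwise Hamming distances:
  TB335 vs TB362: 4
  TB335 vs TB252: 5
  TB362 vs TB252: 9
The largest is 9 mismatches, between TB362 and TB252; p = 9/21 = 0.429.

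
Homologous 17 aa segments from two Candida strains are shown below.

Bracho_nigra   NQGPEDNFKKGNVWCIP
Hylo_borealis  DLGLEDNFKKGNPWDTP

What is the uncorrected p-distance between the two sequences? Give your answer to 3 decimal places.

The sequences differ at positions 1 (N/D), 2 (Q/L), 4 (P/L), 13 (V/P), 15 (C/D), 16 (I/T).
There are 6 differences over 17 sites, so p = 6/17 = 0.353.

0.353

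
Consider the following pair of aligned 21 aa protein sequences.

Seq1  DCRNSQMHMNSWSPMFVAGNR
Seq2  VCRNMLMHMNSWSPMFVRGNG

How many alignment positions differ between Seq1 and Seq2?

Mismatches occur at site 1 (D/V), site 5 (S/M), site 6 (Q/L), site 18 (A/R), site 21 (R/G).
That gives 5 mismatches out of 21 aligned sites, so the Hamming distance is 5.

5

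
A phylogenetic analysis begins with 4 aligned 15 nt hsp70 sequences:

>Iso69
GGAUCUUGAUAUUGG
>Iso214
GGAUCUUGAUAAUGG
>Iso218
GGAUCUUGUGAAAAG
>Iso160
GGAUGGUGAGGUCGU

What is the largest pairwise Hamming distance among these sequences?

8

Pairwise Hamming distances:
  Iso69 vs Iso214: 1
  Iso69 vs Iso218: 5
  Iso69 vs Iso160: 6
  Iso214 vs Iso218: 4
  Iso214 vs Iso160: 7
  Iso218 vs Iso160: 8
The largest is 8, between Iso218 and Iso160.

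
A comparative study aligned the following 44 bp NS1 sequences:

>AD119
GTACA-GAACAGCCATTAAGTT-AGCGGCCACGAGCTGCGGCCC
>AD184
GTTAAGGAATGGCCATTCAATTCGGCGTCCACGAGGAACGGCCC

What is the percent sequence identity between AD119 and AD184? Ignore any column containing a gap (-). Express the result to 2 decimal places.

Excluding the 2 gap columns leaves 42 comparable sites.
Differing sites — 3:A/T; 4:C/A; 10:C/T; 11:A/G; 18:A/C; 20:G/A; 24:A/G; 28:G/T; 36:C/G; 37:T/A; 38:G/A.
31 of the 42 comparable sites match, so the percent identity is 31/42 × 100 = 73.81%.

73.81%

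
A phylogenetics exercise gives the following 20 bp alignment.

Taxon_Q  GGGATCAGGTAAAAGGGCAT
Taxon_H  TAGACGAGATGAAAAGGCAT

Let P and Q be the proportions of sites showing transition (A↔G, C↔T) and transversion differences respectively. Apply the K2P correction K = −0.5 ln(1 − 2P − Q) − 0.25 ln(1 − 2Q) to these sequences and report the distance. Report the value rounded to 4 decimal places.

0.5139

Mismatches occur at site 1 (G/T, transversion), site 2 (G/A, transition), site 5 (T/C, transition), site 6 (C/G, transversion), site 9 (G/A, transition), site 11 (A/G, transition), site 15 (G/A, transition).
Of the 7 differences, 5 transitions and 2 transversions over 20 sites: P = 5/20 = 0.250000, Q = 2/20 = 0.100000.
d = −0.5·ln(0.400000) − 0.25·ln(0.800000) = −0.5·(-0.916291) − 0.25·(-0.223144) = 0.5139.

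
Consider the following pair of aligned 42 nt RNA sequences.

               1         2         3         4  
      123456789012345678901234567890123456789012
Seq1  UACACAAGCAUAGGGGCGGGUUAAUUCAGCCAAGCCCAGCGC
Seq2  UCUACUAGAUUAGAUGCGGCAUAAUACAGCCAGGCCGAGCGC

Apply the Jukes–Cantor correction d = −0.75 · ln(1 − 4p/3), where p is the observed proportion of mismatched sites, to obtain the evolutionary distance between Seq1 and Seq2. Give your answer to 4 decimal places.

0.3597

Differing sites — 2:A/C; 3:C/U; 6:A/U; 9:C/A; 10:A/U; 14:G/A; 15:G/U; 20:G/C; 21:U/A; 26:U/A; 33:A/G; 37:C/G.
p = 12/42 = 0.285714.
d = −0.75 · ln(1 − (4/3)·0.285714) = −0.75 · ln(0.619048) = −0.75 · (-0.479572) = 0.3597.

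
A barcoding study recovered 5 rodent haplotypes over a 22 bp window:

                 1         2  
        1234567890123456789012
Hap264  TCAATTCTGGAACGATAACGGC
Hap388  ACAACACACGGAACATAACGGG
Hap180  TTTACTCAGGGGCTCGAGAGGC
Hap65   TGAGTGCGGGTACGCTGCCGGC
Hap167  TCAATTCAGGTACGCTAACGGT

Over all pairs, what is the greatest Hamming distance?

14

Pairwise Hamming distances:
  Hap264 vs Hap388: 9
  Hap264 vs Hap180: 11
  Hap264 vs Hap65: 8
  Hap264 vs Hap167: 4
  Hap388 vs Hap180: 13
  Hap388 vs Hap65: 14
  Hap388 vs Hap167: 9
  Hap180 vs Hap65: 13
  Hap180 vs Hap167: 10
  Hap65 vs Hap167: 7
The largest is 14, between Hap388 and Hap65.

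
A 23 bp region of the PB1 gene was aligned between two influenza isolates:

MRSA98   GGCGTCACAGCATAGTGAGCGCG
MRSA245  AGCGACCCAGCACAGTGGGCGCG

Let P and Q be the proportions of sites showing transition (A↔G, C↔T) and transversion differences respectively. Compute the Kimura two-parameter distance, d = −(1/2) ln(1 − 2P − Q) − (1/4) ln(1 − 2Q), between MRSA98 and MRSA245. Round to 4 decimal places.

0.2615

The sequences differ at positions 1 (G/A, transition), 5 (T/A, transversion), 7 (A/C, transversion), 13 (T/C, transition), 18 (A/G, transition).
Of the 5 differences, 3 transitions and 2 transversions over 23 sites: P = 3/23 = 0.130435, Q = 2/23 = 0.086957.
d = −0.5·ln(0.652173) − 0.25·ln(0.826086) = −0.5·(-0.427445) − 0.25·(-0.191056) = 0.2615.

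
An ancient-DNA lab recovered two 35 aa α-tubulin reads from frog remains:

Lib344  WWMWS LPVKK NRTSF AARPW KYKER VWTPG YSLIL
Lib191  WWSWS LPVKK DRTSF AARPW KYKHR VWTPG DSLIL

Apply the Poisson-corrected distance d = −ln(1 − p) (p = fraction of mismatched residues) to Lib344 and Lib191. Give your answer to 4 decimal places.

Mismatches occur at site 3 (M→S), site 11 (N→D), site 24 (E→H), site 31 (Y→D).
p = 4/35 = 0.114286.
d = −ln(1 − 0.114286) = −ln(0.885714) = 0.1214.

0.1214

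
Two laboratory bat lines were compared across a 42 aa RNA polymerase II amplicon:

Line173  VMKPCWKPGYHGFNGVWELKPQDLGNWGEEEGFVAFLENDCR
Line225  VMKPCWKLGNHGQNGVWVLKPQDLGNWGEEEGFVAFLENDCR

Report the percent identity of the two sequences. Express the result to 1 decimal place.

Differing sites — 8:P/L; 10:Y/N; 13:F/Q; 18:E/V.
38 of the 42 sites match, so the percent identity is 38/42 × 100 = 90.5%.

90.5%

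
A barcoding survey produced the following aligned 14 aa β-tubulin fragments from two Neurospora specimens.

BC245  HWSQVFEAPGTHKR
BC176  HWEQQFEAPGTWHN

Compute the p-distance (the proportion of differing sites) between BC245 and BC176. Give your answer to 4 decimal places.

0.3571

Differing sites — 3:S/E; 5:V/Q; 12:H/W; 13:K/H; 14:R/N.
There are 5 differences over 14 sites, so p = 5/14 = 0.3571.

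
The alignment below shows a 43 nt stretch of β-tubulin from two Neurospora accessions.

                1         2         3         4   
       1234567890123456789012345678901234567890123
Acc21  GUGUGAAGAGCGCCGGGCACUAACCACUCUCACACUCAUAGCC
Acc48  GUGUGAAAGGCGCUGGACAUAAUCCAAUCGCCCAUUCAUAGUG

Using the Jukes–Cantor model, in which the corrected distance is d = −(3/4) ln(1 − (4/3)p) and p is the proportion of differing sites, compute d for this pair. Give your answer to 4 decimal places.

0.3870

Differing sites — 8:G/A; 9:A/G; 14:C/U; 17:G/A; 20:C/U; 21:U/A; 23:A/U; 27:C/A; 30:U/G; 32:A/C; 35:C/U; 42:C/U; 43:C/G.
p = 13/43 = 0.302326.
d = −0.75 · ln(1 − (4/3)·0.302326) = −0.75 · ln(0.596899) = −0.75 · (-0.516007) = 0.3870.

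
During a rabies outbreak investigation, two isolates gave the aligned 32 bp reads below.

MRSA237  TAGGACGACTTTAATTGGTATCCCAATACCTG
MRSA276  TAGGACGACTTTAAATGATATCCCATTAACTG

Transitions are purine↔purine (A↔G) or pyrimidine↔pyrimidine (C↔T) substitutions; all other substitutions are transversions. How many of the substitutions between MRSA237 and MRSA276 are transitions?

1

The sequences differ at positions 15 (T/A, transversion), 18 (G/A, transition), 26 (A/T, transversion), 29 (C/A, transversion).
Of the 4 differences, 1 transition and 3 transversions, so the answer is 1.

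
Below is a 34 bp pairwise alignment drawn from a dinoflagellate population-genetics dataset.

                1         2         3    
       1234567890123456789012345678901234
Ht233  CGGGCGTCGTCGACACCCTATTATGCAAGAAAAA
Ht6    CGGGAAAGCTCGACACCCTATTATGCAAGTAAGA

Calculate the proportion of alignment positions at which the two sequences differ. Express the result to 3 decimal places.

Mismatches occur at site 5 (C→A), site 6 (G→A), site 7 (T→A), site 8 (C→G), site 9 (G→C), site 30 (A→T), site 33 (A→G).
There are 7 differences over 34 sites, so p = 7/34 = 0.206.

0.206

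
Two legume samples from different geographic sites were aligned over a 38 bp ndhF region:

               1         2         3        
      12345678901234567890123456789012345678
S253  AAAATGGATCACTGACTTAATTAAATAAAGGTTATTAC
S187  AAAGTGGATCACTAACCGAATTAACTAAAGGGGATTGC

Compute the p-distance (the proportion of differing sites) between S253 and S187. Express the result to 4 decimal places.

0.2105

Mismatches occur at site 4 (A/G), site 14 (G/A), site 17 (T/C), site 18 (T/G), site 25 (A/C), site 32 (T/G), site 33 (T/G), site 37 (A/G).
There are 8 differences over 38 sites, so p = 8/38 = 0.2105.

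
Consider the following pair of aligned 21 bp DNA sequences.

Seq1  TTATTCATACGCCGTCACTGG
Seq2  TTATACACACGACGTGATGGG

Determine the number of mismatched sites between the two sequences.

Differing sites — 5:T/A; 8:T/C; 12:C/A; 16:C/G; 18:C/T; 19:T/G.
That gives 6 mismatches out of 21 aligned sites, so the Hamming distance is 6.

6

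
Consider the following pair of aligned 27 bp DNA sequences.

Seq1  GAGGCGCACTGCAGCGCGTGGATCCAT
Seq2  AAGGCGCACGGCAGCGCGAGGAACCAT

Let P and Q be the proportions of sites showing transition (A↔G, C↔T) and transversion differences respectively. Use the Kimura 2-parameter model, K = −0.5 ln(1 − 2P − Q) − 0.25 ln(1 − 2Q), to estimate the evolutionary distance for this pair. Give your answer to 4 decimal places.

Differing sites — 1:G/A (Ti); 10:T/G (Tv); 19:T/A (Tv); 23:T/A (Tv).
Of the 4 differences, 1 transition and 3 transversions over 27 sites: P = 1/27 = 0.037037, Q = 3/27 = 0.111111.
d = −0.5·ln(0.814815) − 0.25·ln(0.777778) = −0.5·(-0.204794) − 0.25·(-0.251314) = 0.1652.

0.1652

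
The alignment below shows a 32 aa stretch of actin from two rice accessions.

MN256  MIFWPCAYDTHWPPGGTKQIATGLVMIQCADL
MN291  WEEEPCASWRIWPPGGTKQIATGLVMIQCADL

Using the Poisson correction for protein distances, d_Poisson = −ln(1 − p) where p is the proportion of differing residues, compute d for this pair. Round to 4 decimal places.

Mismatches occur at site 1 (M→W), site 2 (I→E), site 3 (F→E), site 4 (W→E), site 8 (Y→S), site 9 (D→W), site 10 (T→R), site 11 (H→I).
p = 8/32 = 0.250000.
d = −ln(1 − 0.250000) = −ln(0.750000) = 0.2877.

0.2877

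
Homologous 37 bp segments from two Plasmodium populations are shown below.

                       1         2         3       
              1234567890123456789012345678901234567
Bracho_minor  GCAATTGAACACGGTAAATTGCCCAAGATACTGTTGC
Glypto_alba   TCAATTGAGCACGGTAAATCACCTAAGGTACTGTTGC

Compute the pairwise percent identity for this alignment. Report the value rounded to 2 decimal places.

83.78%

The sequences differ at positions 1 (G/T), 9 (A/G), 20 (T/C), 21 (G/A), 24 (C/T), 28 (A/G).
31 of the 37 sites match, so the percent identity is 31/37 × 100 = 83.78%.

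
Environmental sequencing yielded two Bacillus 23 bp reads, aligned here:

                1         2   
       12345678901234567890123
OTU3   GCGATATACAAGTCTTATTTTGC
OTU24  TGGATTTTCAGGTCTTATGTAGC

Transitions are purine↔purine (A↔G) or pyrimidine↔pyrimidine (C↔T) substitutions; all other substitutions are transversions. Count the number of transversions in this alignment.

6

Differing sites — 1:G/T (Tv); 2:C/G (Tv); 6:A/T (Tv); 8:A/T (Tv); 11:A/G (Ti); 19:T/G (Tv); 21:T/A (Tv).
Of the 7 differences, 1 transition and 6 transversions, so the answer is 6.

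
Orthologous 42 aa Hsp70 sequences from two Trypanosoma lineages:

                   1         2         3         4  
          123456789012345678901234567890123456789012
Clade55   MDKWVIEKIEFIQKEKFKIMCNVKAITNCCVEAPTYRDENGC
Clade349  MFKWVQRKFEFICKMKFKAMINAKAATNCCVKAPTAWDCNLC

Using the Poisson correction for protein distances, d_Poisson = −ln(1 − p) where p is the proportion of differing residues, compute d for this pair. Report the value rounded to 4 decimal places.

The sequences differ at positions 2 (D/F), 6 (I/Q), 7 (E/R), 9 (I/F), 13 (Q/C), 15 (E/M), 19 (I/A), 21 (C/I), 23 (V/A), 26 (I/A), 32 (E/K), 36 (Y/A), 37 (R/W), 39 (E/C), 41 (G/L).
p = 15/42 = 0.357143.
d = −ln(1 − 0.357143) = −ln(0.642857) = 0.4418.

0.4418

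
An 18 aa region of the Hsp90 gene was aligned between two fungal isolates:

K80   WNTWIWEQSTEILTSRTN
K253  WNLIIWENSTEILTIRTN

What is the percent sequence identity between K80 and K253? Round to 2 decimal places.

77.78%

Differing sites — 3:T/L; 4:W/I; 8:Q/N; 15:S/I.
14 of the 18 sites match, so the percent identity is 14/18 × 100 = 77.78%.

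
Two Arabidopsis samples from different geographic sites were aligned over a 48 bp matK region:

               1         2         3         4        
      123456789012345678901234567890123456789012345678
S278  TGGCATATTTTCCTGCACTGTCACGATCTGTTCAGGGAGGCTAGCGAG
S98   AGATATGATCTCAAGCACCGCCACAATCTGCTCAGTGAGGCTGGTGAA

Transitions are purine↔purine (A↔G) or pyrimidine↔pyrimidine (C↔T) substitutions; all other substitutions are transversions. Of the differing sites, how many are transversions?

Differing sites — 1:T/A (Tv); 3:G/A (Ti); 4:C/T (Ti); 7:A/G (Ti); 8:T/A (Tv); 10:T/C (Ti); 13:C/A (Tv); 14:T/A (Tv); 19:T/C (Ti); 21:T/C (Ti); 25:G/A (Ti); 31:T/C (Ti); 36:G/T (Tv); 43:A/G (Ti); 45:C/T (Ti); 48:G/A (Ti).
Of the 16 differences, 11 transitions and 5 transversions, so the answer is 5.

5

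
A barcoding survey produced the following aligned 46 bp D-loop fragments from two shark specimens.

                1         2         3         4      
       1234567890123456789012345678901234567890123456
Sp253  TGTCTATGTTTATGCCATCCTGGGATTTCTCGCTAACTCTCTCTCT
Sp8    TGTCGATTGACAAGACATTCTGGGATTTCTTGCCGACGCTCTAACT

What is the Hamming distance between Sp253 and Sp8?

The sequences differ at positions 5 (T/G), 8 (G/T), 9 (T/G), 10 (T/A), 11 (T/C), 13 (T/A), 15 (C/A), 19 (C/T), 31 (C/T), 34 (T/C), 35 (A/G), 38 (T/G), 43 (C/A), 44 (T/A).
That gives 14 mismatches out of 46 aligned sites, so the Hamming distance is 14.

14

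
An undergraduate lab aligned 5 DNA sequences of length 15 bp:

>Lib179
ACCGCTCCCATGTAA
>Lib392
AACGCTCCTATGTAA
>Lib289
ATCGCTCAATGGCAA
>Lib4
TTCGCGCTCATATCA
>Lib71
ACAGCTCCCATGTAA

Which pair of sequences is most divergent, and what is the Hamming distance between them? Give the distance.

9

Pairwise Hamming distances:
  Lib179 vs Lib392: 2
  Lib179 vs Lib289: 6
  Lib179 vs Lib4: 6
  Lib179 vs Lib71: 1
  Lib392 vs Lib289: 6
  Lib392 vs Lib4: 7
  Lib392 vs Lib71: 3
  Lib289 vs Lib4: 9
  Lib289 vs Lib71: 7
  Lib4 vs Lib71: 7
The largest is 9, between Lib289 and Lib4.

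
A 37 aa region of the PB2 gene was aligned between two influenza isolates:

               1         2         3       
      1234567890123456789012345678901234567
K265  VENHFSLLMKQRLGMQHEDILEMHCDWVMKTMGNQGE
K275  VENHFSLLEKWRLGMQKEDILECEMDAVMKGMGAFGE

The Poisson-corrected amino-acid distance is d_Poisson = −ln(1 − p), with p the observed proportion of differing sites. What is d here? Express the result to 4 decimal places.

0.3151

Differing sites — 9:M/E; 11:Q/W; 17:H/K; 23:M/C; 24:H/E; 25:C/M; 27:W/A; 31:T/G; 34:N/A; 35:Q/F.
p = 10/37 = 0.270270.
d = −ln(1 − 0.270270) = −ln(0.729730) = 0.3151.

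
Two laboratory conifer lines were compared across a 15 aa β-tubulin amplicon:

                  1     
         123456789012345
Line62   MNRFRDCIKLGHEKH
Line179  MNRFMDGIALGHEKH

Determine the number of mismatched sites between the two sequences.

3

The sequences differ at positions 5 (R/M), 7 (C/G), 9 (K/A).
That gives 3 mismatches out of 15 aligned sites, so the Hamming distance is 3.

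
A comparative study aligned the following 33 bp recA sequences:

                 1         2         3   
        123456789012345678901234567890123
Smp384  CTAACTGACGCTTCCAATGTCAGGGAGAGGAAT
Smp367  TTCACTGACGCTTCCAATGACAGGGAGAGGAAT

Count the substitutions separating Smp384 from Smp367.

Differing sites — 1:C/T; 3:A/C; 20:T/A.
That gives 3 mismatches out of 33 aligned sites, so the Hamming distance is 3.

3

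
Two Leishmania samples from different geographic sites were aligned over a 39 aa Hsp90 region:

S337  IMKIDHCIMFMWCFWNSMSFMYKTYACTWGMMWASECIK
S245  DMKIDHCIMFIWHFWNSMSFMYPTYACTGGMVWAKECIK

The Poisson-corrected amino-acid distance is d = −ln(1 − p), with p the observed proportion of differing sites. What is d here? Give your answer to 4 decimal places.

0.1978

Differing sites — 1:I/D; 11:M/I; 13:C/H; 23:K/P; 29:W/G; 32:M/V; 35:S/K.
p = 7/39 = 0.179487.
d = −ln(1 − 0.179487) = −ln(0.820513) = 0.1978.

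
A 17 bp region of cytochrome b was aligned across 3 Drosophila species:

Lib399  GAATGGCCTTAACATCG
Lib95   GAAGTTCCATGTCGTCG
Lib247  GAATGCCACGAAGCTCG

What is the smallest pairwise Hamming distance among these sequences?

Pairwise Hamming distances:
  Lib399 vs Lib95: 7
  Lib399 vs Lib247: 6
  Lib95 vs Lib247: 10
The smallest is 6, between Lib399 and Lib247.

6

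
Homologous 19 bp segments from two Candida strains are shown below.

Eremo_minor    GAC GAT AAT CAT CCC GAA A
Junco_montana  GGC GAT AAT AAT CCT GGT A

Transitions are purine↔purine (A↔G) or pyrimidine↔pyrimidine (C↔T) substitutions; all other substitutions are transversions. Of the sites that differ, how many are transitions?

3

Differing sites — 2:A/G (Ti); 10:C/A (Tv); 15:C/T (Ti); 17:A/G (Ti); 18:A/T (Tv).
Of the 5 differences, 3 transitions and 2 transversions, so the answer is 3.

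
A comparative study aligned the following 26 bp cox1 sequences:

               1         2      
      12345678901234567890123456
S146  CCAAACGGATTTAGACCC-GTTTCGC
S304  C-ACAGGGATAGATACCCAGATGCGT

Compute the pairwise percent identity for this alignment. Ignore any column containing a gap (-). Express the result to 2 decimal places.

Excluding the 2 gap columns leaves 24 comparable sites.
Mismatches occur at site 4 (A→C), site 6 (C→G), site 11 (T→A), site 12 (T→G), site 14 (G→T), site 21 (T→A), site 23 (T→G), site 26 (C→T).
16 of the 24 comparable sites match, so the percent identity is 16/24 × 100 = 66.67%.

66.67%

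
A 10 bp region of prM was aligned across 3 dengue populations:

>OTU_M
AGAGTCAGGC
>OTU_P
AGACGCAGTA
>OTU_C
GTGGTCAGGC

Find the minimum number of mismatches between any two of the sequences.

3

Pairwise Hamming distances:
  OTU_M vs OTU_P: 4
  OTU_M vs OTU_C: 3
  OTU_P vs OTU_C: 7
The smallest is 3, between OTU_M and OTU_C.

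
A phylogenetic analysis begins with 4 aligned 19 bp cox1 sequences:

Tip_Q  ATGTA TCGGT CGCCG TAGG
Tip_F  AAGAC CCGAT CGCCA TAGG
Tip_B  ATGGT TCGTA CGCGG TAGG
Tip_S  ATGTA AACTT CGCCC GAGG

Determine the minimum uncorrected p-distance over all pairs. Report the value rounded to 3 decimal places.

Pairwise Hamming distances:
  Tip_Q vs Tip_F: 6
  Tip_Q vs Tip_B: 5
  Tip_Q vs Tip_S: 6
  Tip_F vs Tip_B: 8
  Tip_F vs Tip_S: 9
  Tip_B vs Tip_S: 9
The smallest is 5 mismatches, between Tip_Q and Tip_B; p = 5/19 = 0.263.

0.263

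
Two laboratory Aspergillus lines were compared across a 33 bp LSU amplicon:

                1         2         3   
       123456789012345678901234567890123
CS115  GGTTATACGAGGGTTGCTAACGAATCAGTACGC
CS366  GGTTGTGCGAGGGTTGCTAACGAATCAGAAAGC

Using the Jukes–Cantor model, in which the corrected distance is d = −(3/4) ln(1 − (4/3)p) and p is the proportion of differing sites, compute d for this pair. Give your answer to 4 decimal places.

Differing sites — 5:A/G; 7:A/G; 29:T/A; 31:C/A.
p = 4/33 = 0.121212.
d = −0.75 · ln(1 − (4/3)·0.121212) = −0.75 · ln(0.838384) = −0.75 · (-0.176279) = 0.1322.

0.1322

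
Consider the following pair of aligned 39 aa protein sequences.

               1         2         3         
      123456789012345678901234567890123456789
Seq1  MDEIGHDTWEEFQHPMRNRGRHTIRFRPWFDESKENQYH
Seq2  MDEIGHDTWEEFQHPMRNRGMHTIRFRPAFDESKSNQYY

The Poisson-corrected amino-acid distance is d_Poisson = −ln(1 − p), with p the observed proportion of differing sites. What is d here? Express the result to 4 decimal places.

Differing sites — 21:R/M; 29:W/A; 35:E/S; 39:H/Y.
p = 4/39 = 0.102564.
d = −ln(1 − 0.102564) = −ln(0.897436) = 0.1082.

0.1082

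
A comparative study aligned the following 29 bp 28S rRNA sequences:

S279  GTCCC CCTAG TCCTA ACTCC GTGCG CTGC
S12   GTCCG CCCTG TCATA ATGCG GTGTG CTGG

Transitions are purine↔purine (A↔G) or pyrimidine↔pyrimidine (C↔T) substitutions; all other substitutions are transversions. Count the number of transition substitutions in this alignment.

3

The sequences differ at positions 5 (C/G, transversion), 8 (T/C, transition), 9 (A/T, transversion), 13 (C/A, transversion), 17 (C/T, transition), 18 (T/G, transversion), 20 (C/G, transversion), 24 (C/T, transition), 29 (C/G, transversion).
Of the 9 differences, 3 transitions and 6 transversions, so the answer is 3.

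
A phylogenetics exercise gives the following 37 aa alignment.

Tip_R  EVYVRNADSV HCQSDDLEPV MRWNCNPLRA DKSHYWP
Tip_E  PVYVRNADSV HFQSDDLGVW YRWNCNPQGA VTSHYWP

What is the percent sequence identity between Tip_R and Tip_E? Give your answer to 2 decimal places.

72.97%

Mismatches occur at site 1 (E↔P), site 12 (C↔F), site 18 (E↔G), site 19 (P↔V), site 20 (V↔W), site 21 (M↔Y), site 28 (L↔Q), site 29 (R↔G), site 31 (D↔V), site 32 (K↔T).
27 of the 37 sites match, so the percent identity is 27/37 × 100 = 72.97%.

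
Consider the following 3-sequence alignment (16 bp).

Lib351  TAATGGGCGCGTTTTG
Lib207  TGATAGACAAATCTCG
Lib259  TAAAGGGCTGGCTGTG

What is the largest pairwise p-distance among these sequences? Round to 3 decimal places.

0.688

Pairwise Hamming distances:
  Lib351 vs Lib207: 8
  Lib351 vs Lib259: 5
  Lib207 vs Lib259: 11
The largest is 11 mismatches, between Lib207 and Lib259; p = 11/16 = 0.688.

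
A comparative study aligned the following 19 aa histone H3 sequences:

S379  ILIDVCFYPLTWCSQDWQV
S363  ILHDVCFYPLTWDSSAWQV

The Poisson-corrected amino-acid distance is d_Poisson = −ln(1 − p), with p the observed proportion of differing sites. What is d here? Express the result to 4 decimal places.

0.2364

Mismatches occur at site 3 (I↔H), site 13 (C↔D), site 15 (Q↔S), site 16 (D↔A).
p = 4/19 = 0.210526.
d = −ln(1 − 0.210526) = −ln(0.789474) = 0.2364.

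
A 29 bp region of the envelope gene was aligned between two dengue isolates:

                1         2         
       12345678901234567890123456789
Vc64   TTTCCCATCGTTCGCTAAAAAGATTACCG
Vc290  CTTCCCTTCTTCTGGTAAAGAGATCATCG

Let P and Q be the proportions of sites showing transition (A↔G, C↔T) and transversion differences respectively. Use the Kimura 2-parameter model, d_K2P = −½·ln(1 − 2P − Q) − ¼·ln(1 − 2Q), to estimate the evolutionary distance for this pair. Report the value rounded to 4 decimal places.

Differing sites — 1:T/C (Ti); 7:A/T (Tv); 10:G/T (Tv); 12:T/C (Ti); 13:C/T (Ti); 15:C/G (Tv); 20:A/G (Ti); 25:T/C (Ti); 27:C/T (Ti).
Of the 9 differences, 6 transitions and 3 transversions over 29 sites: P = 6/29 = 0.206897, Q = 3/29 = 0.103448.
d = −0.5·ln(0.482758) − 0.25·ln(0.793104) = −0.5·(-0.728240) − 0.25·(-0.231801) = 0.4221.

0.4221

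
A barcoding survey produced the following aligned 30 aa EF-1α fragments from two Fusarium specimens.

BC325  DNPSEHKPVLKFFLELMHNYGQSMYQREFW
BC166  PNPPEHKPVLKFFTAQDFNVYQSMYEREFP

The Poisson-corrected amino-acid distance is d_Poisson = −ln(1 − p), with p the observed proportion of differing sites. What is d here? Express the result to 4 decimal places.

0.4568

The sequences differ at positions 1 (D/P), 4 (S/P), 14 (L/T), 15 (E/A), 16 (L/Q), 17 (M/D), 18 (H/F), 20 (Y/V), 21 (G/Y), 26 (Q/E), 30 (W/P).
p = 11/30 = 0.366667.
d = −ln(1 − 0.366667) = −ln(0.633333) = 0.4568.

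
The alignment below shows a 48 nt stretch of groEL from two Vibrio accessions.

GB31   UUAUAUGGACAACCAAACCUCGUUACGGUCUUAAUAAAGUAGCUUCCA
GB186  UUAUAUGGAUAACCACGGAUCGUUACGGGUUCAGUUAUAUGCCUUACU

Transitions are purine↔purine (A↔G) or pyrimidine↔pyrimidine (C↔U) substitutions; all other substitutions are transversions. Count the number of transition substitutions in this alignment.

7

Mismatches occur at site 10 (C↔U, transition), site 16 (A↔C, transversion), site 17 (A↔G, transition), site 18 (C↔G, transversion), site 19 (C↔A, transversion), site 29 (U↔G, transversion), site 30 (C↔U, transition), site 32 (U↔C, transition), site 34 (A↔G, transition), site 36 (A↔U, transversion), site 38 (A↔U, transversion), site 39 (G↔A, transition), site 41 (A↔G, transition), site 42 (G↔C, transversion), site 46 (C↔A, transversion), site 48 (A↔U, transversion).
Of the 16 differences, 7 transitions and 9 transversions, so the answer is 7.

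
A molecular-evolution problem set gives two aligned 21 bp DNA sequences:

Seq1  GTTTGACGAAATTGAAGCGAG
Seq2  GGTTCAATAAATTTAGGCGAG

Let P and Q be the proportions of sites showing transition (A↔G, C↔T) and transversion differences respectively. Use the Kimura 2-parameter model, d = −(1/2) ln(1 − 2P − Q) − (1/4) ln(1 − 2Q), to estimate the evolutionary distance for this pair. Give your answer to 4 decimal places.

0.3644

Mismatches occur at site 2 (T↔G, transversion), site 5 (G↔C, transversion), site 7 (C↔A, transversion), site 8 (G↔T, transversion), site 14 (G↔T, transversion), site 16 (A↔G, transition).
Of the 6 differences, 1 transition and 5 transversions over 21 sites: P = 1/21 = 0.047619, Q = 5/21 = 0.238095.
d = −0.5·ln(0.666667) − 0.25·ln(0.523810) = −0.5·(-0.405465) − 0.25·(-0.646626) = 0.3644.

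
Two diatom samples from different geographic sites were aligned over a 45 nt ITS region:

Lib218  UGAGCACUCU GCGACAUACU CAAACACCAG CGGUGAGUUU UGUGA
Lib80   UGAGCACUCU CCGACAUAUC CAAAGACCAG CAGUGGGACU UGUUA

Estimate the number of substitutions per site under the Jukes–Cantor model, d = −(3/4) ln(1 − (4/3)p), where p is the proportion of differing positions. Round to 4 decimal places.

Mismatches occur at site 11 (G↔C), site 19 (C↔U), site 20 (U↔C), site 25 (C↔G), site 32 (G↔A), site 36 (A↔G), site 38 (U↔A), site 39 (U↔C), site 44 (G↔U).
p = 9/45 = 0.200000.
d = −0.75 · ln(1 − (4/3)·0.200000) = −0.75 · ln(0.733333) = −0.75 · (-0.310155) = 0.2326.

0.2326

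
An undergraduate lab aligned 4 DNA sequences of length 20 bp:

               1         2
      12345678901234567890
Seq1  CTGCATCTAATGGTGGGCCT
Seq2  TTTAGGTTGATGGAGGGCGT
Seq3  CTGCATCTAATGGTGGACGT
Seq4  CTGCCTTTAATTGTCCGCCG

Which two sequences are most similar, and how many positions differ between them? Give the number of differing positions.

2

Pairwise Hamming distances:
  Seq1 vs Seq2: 9
  Seq1 vs Seq3: 2
  Seq1 vs Seq4: 6
  Seq2 vs Seq3: 9
  Seq2 vs Seq4: 12
  Seq3 vs Seq4: 8
The smallest is 2, between Seq1 and Seq3.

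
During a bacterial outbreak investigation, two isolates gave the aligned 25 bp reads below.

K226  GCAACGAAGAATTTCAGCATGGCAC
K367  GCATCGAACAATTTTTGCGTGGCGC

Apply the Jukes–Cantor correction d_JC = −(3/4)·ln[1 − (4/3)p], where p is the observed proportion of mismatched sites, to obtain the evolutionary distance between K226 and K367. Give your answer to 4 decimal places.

The sequences differ at positions 4 (A/T), 9 (G/C), 15 (C/T), 16 (A/T), 19 (A/G), 24 (A/G).
p = 6/25 = 0.240000.
d = −0.75 · ln(1 − (4/3)·0.240000) = −0.75 · ln(0.680000) = −0.75 · (-0.385662) = 0.2892.

0.2892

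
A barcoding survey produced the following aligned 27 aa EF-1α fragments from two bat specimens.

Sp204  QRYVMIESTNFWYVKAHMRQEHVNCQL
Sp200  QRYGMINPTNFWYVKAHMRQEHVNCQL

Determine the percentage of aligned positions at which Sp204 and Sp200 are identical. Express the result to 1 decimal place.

Differing sites — 4:V/G; 7:E/N; 8:S/P.
24 of the 27 sites match, so the percent identity is 24/27 × 100 = 88.9%.

88.9%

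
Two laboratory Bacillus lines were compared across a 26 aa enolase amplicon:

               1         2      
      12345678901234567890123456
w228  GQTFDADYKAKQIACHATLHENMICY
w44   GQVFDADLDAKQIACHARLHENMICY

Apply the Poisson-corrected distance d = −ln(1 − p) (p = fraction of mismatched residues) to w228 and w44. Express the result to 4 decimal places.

0.1671

The sequences differ at positions 3 (T/V), 8 (Y/L), 9 (K/D), 18 (T/R).
p = 4/26 = 0.153846.
d = −ln(1 − 0.153846) = −ln(0.846154) = 0.1671.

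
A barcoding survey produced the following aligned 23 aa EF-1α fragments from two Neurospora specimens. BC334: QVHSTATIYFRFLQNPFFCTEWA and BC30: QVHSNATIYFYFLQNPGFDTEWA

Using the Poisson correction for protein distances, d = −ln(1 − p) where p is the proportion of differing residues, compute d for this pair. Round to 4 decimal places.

The sequences differ at positions 5 (T/N), 11 (R/Y), 17 (F/G), 19 (C/D).
p = 4/23 = 0.173913.
d = −ln(1 − 0.173913) = −ln(0.826087) = 0.1911.

0.1911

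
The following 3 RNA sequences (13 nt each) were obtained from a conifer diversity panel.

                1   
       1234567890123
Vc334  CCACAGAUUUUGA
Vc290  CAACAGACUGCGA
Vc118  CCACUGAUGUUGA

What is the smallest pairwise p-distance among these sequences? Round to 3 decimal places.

Pairwise Hamming distances:
  Vc334 vs Vc290: 4
  Vc334 vs Vc118: 2
  Vc290 vs Vc118: 6
The smallest is 2 mismatches, between Vc334 and Vc118; p = 2/13 = 0.154.

0.154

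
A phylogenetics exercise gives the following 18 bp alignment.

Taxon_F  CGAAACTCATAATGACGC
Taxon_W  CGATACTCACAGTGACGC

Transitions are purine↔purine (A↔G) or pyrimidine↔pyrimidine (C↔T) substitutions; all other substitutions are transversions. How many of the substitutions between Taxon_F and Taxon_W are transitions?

2

Differing sites — 4:A/T (Tv); 10:T/C (Ti); 12:A/G (Ti).
Of the 3 differences, 2 transitions and 1 transversion, so the answer is 2.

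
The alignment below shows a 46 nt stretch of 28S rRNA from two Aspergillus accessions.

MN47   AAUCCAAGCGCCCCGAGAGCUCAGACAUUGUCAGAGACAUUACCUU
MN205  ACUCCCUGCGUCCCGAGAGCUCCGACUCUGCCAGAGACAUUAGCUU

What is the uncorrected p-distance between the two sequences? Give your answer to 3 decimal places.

Differing sites — 2:A/C; 6:A/C; 7:A/U; 11:C/U; 23:A/C; 27:A/U; 28:U/C; 31:U/C; 43:C/G.
There are 9 differences over 46 sites, so p = 9/46 = 0.196.

0.196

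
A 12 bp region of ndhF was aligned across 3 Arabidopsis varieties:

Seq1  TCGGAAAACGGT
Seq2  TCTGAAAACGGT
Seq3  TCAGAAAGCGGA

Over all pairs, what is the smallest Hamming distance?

Pairwise Hamming distances:
  Seq1 vs Seq2: 1
  Seq1 vs Seq3: 3
  Seq2 vs Seq3: 3
The smallest is 1, between Seq1 and Seq2.

1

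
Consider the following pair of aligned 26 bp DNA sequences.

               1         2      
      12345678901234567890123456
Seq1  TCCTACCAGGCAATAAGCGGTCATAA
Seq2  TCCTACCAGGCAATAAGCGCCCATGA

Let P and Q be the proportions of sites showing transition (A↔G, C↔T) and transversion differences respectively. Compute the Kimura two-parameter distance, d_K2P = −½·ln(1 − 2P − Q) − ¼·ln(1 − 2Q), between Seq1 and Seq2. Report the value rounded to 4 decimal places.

0.1268

The sequences differ at positions 20 (G/C, transversion), 21 (T/C, transition), 25 (A/G, transition).
Of the 3 differences, 2 transitions and 1 transversion over 26 sites: P = 2/26 = 0.076923, Q = 1/26 = 0.038462.
d = −0.5·ln(0.807692) − 0.25·ln(0.923076) = −0.5·(-0.213574) − 0.25·(-0.080044) = 0.1268.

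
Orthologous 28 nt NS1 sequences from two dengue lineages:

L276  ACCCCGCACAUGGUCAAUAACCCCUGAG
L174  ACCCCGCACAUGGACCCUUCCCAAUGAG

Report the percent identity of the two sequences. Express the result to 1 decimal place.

Differing sites — 14:U/A; 16:A/C; 17:A/C; 19:A/U; 20:A/C; 23:C/A; 24:C/A.
21 of the 28 sites match, so the percent identity is 21/28 × 100 = 75.0%.

75.0%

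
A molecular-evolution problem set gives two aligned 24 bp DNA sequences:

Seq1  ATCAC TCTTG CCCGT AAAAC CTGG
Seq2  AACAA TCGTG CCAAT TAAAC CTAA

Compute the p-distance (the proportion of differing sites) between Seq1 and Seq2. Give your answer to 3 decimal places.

0.333

Mismatches occur at site 2 (T/A), site 5 (C/A), site 8 (T/G), site 13 (C/A), site 14 (G/A), site 16 (A/T), site 23 (G/A), site 24 (G/A).
There are 8 differences over 24 sites, so p = 8/24 = 0.333.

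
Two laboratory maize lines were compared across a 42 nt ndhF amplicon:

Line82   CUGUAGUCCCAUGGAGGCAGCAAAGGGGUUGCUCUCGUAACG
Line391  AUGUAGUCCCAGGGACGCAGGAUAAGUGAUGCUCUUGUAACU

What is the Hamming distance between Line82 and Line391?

Mismatches occur at site 1 (C↔A), site 12 (U↔G), site 16 (G↔C), site 21 (C↔G), site 23 (A↔U), site 25 (G↔A), site 27 (G↔U), site 29 (U↔A), site 36 (C↔U), site 42 (G↔U).
That gives 10 mismatches out of 42 aligned sites, so the Hamming distance is 10.

10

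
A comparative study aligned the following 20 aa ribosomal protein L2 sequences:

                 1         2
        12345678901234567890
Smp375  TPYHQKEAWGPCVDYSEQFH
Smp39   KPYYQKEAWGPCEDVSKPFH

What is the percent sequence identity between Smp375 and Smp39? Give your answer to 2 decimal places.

The sequences differ at positions 1 (T/K), 4 (H/Y), 13 (V/E), 15 (Y/V), 17 (E/K), 18 (Q/P).
14 of the 20 sites match, so the percent identity is 14/20 × 100 = 70.00%.

70.00%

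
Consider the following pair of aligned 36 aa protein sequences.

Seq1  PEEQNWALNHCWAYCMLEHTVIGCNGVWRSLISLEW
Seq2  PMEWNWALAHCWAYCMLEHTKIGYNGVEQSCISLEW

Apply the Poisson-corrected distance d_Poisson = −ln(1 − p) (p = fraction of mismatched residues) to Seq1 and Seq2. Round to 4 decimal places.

0.2513

Mismatches occur at site 2 (E↔M), site 4 (Q↔W), site 9 (N↔A), site 21 (V↔K), site 24 (C↔Y), site 28 (W↔E), site 29 (R↔Q), site 31 (L↔C).
p = 8/36 = 0.222222.
d = −ln(1 − 0.222222) = −ln(0.777778) = 0.2513.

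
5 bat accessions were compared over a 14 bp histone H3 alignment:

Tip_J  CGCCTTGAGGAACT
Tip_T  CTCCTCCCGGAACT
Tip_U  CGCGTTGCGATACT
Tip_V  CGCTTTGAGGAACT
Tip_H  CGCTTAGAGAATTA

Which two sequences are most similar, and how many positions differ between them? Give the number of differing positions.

Pairwise Hamming distances:
  Tip_J vs Tip_T: 4
  Tip_J vs Tip_U: 4
  Tip_J vs Tip_V: 1
  Tip_J vs Tip_H: 6
  Tip_T vs Tip_U: 6
  Tip_T vs Tip_V: 5
  Tip_T vs Tip_H: 9
  Tip_U vs Tip_V: 4
  Tip_U vs Tip_H: 7
  Tip_V vs Tip_H: 5
The smallest is 1, between Tip_J and Tip_V.

1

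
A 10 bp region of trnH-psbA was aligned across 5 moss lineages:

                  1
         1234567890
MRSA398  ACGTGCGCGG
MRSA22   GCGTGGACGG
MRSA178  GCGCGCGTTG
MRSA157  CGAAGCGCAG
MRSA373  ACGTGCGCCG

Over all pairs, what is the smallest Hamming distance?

Pairwise Hamming distances:
  MRSA398 vs MRSA22: 3
  MRSA398 vs MRSA178: 4
  MRSA398 vs MRSA157: 5
  MRSA398 vs MRSA373: 1
  MRSA22 vs MRSA178: 5
  MRSA22 vs MRSA157: 7
  MRSA22 vs MRSA373: 4
  MRSA178 vs MRSA157: 6
  MRSA178 vs MRSA373: 4
  MRSA157 vs MRSA373: 5
The smallest is 1, between MRSA398 and MRSA373.

1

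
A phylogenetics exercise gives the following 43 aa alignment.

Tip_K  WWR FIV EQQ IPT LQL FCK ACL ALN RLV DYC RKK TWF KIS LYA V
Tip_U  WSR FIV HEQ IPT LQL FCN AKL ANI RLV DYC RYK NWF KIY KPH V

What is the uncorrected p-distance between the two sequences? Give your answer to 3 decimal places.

Mismatches occur at site 2 (W→S), site 7 (E→H), site 8 (Q→E), site 18 (K→N), site 20 (C→K), site 23 (L→N), site 24 (N→I), site 32 (K→Y), site 34 (T→N), site 39 (S→Y), site 40 (L→K), site 41 (Y→P), site 42 (A→H).
There are 13 differences over 43 sites, so p = 13/43 = 0.302.

0.302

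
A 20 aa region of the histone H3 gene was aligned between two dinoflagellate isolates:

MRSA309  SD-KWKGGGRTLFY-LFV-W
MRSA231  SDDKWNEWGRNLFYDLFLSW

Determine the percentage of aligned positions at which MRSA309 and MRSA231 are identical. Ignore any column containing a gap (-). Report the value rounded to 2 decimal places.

70.59%

Excluding the 3 gap columns leaves 17 comparable sites.
Mismatches occur at site 6 (K→N), site 7 (G→E), site 8 (G→W), site 11 (T→N), site 18 (V→L).
12 of the 17 comparable sites match, so the percent identity is 12/17 × 100 = 70.59%.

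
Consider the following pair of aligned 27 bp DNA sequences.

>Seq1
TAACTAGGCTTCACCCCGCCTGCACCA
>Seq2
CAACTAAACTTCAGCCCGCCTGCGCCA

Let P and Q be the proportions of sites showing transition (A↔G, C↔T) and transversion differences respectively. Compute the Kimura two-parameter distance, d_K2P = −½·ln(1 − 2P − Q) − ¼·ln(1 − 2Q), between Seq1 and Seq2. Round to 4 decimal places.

Mismatches occur at site 1 (T↔C, transition), site 7 (G↔A, transition), site 8 (G↔A, transition), site 14 (C↔G, transversion), site 24 (A↔G, transition).
Of the 5 differences, 4 transitions and 1 transversion over 27 sites: P = 4/27 = 0.148148, Q = 1/27 = 0.037037.
d = −0.5·ln(0.666667) − 0.25·ln(0.925926) = −0.5·(-0.405465) − 0.25·(-0.076961) = 0.2220.

0.2220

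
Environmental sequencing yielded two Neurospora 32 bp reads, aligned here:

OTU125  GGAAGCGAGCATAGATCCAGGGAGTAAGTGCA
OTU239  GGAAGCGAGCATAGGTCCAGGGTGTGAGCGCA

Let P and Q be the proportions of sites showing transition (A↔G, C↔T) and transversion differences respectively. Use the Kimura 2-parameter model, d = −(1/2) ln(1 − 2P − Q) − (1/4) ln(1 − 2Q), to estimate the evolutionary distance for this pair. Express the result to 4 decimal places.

0.1396

Differing sites — 15:A/G (Ti); 23:A/T (Tv); 26:A/G (Ti); 29:T/C (Ti).
Of the 4 differences, 3 transitions and 1 transversion over 32 sites: P = 3/32 = 0.093750, Q = 1/32 = 0.031250.
d = −0.5·ln(0.781250) − 0.25·ln(0.937500) = −0.5·(-0.246860) − 0.25·(-0.064539) = 0.1396.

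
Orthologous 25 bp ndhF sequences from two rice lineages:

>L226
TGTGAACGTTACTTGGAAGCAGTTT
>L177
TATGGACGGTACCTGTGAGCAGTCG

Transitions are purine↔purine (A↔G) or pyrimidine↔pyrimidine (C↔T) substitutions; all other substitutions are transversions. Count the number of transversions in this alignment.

The sequences differ at positions 2 (G/A, transition), 5 (A/G, transition), 9 (T/G, transversion), 13 (T/C, transition), 16 (G/T, transversion), 17 (A/G, transition), 24 (T/C, transition), 25 (T/G, transversion).
Of the 8 differences, 5 transitions and 3 transversions, so the answer is 3.

3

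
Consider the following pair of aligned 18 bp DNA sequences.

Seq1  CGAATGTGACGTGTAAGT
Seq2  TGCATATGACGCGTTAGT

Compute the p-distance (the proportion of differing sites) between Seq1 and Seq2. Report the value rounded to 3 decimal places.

The sequences differ at positions 1 (C/T), 3 (A/C), 6 (G/A), 12 (T/C), 15 (A/T).
There are 5 differences over 18 sites, so p = 5/18 = 0.278.

0.278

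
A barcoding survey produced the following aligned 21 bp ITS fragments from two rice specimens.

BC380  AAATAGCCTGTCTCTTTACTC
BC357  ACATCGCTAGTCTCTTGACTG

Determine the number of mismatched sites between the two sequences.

Mismatches occur at site 2 (A↔C), site 5 (A↔C), site 8 (C↔T), site 9 (T↔A), site 17 (T↔G), site 21 (C↔G).
That gives 6 mismatches out of 21 aligned sites, so the Hamming distance is 6.

6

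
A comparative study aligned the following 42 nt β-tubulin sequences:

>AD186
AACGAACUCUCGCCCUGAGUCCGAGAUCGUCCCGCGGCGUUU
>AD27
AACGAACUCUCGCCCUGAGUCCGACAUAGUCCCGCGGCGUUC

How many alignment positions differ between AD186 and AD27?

3

The sequences differ at positions 25 (G/C), 28 (C/A), 42 (U/C).
That gives 3 mismatches out of 42 aligned sites, so the Hamming distance is 3.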